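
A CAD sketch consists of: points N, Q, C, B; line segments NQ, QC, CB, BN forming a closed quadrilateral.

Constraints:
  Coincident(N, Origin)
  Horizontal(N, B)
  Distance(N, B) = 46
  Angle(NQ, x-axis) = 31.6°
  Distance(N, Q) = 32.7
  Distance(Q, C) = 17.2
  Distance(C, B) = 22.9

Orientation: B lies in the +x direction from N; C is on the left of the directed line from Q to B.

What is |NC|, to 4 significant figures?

49.64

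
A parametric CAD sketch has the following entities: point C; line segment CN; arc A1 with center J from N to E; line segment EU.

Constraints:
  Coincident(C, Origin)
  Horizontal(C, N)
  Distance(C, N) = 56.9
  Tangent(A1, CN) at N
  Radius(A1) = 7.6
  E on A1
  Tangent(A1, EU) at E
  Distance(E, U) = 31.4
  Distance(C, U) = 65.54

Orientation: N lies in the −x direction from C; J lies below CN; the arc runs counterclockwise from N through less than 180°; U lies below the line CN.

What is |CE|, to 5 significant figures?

64.798

C is at the origin; CN is horizontal with |CN| = 56.9 and N on the −x side, so N = (-56.900, 0.0000). Tangency of A1 to CN means the radius JN is perpendicular to CN, so J = N + (0, -7.6) = (-56.900, -7.6000). Since JE ⟂ EU (tangency), |JU| = √(7.6² + 31.4²) = 32.307 regardless of where E sits on A1. So U lies on both circle(C, 65.54) and circle(J, 32.307); the below-CN intersection is U = (-52.247, -39.570). E is the foot of the tangent from U: E = (-63.952, -10.433).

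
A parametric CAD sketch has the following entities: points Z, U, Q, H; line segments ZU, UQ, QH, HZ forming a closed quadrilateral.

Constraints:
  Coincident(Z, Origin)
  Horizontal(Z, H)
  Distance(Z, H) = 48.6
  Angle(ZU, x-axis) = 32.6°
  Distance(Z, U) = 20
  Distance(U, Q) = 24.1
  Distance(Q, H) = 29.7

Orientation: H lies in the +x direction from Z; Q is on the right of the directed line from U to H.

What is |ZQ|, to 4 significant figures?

25.29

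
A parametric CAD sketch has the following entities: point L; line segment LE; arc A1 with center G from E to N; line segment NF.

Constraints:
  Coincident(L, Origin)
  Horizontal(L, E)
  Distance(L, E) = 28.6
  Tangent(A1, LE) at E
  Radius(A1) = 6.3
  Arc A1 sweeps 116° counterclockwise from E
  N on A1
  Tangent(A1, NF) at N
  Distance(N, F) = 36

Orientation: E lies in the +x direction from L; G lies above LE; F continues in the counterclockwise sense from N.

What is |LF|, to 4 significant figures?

45.35

L is at the origin; LE is horizontal with |LE| = 28.6 and E on the +x side, so E = (28.60, 0.000). Since A1 is tangent to LE there, GE ⟂ LE, so G = E + (0, 6.3) = (28.60, 6.300). On A1, E sits at bearing -90° from G; a 116° counterclockwise sweep puts N at bearing 26°, so N = G + 6.3·(cos 26°, sin 26°) = (34.26, 9.062). Since A1 is tangent to NF there, GN ⟂ NF, so NF runs along (−sin 26°, cos 26°); with |NF| = 36.0, F = (18.48, 41.42). Then |LF| = |F − L| = 45.35.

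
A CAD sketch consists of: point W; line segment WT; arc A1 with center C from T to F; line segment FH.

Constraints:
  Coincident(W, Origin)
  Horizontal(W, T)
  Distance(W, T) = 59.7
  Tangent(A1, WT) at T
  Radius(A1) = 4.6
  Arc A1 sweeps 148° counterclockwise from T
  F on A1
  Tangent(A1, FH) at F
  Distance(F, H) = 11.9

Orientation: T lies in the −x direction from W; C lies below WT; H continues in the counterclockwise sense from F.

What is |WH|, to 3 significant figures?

54.1

On A1, T sits at bearing 90° from C; a 148° counterclockwise sweep puts F at bearing 238°, so F = C + 4.6·(cos 238°, sin 238°) = (-62.1, -8.50). The tangent condition forces CF to be normal to FH, so FH runs along (−sin 238°, cos 238°); with |FH| = 11.9, H = (-52.0, -14.8). Then |WH| = |H − W| = 54.1.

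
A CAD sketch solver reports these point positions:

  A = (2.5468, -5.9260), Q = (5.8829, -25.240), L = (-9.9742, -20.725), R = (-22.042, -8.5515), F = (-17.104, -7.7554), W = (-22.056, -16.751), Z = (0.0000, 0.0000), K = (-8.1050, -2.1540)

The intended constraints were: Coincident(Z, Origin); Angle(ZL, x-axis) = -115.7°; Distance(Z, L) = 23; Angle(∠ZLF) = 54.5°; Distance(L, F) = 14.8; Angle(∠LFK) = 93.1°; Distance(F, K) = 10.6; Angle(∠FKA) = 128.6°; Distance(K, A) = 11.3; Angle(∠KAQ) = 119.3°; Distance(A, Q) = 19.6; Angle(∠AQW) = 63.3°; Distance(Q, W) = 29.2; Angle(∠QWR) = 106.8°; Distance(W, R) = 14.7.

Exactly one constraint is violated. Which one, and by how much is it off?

Distance(W, R) = 14.7 — off by 6.50.

Z = (0.00, 0.00) ✓; ZL at -115.7° ✓; |ZL| = 23.00 ✓; ∠ZLF = 54.50° ✓; |LF| = 14.80 ✓; ∠LFK = 93.10° ✓; |FK| = 10.60 ✓; ∠FKA = 128.6° ✓; |KA| = 11.30 ✓; ∠KAQ = 119.3° ✓; |AQ| = 19.60 ✓; ∠AQW = 63.30° ✓; |QW| = 29.20 ✓; ∠QWR = 106.8° ✓; |WR| = 8.200 ✗.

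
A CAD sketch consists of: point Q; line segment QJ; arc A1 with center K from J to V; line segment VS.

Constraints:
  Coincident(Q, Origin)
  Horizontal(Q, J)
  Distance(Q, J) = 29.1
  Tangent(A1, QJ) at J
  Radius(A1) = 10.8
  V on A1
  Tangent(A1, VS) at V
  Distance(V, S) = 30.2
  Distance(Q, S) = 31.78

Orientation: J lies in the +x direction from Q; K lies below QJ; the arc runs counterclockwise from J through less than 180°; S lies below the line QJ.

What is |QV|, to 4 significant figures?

20.48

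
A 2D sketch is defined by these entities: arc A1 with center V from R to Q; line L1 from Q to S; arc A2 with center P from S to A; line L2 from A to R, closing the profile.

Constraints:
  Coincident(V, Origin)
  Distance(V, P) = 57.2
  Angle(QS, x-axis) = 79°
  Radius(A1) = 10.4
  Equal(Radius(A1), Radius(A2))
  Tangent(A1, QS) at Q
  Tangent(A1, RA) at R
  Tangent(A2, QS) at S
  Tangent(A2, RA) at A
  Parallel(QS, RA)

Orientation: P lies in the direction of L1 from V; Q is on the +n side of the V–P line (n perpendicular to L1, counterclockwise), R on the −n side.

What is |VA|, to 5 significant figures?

58.138

Tangency of A1 to both parallel lines with radius 10.4 puts Q and R at V ± 10.4·n: Q = (-10.209, 1.9844), R = (10.209, -1.9844). Equal radii place S and A the same way about P: S = P + 10.4·n = (0.70535, 58.133), A = P − 10.4·n = (21.123, 54.165). Then |VA| = |A − V| = 58.138.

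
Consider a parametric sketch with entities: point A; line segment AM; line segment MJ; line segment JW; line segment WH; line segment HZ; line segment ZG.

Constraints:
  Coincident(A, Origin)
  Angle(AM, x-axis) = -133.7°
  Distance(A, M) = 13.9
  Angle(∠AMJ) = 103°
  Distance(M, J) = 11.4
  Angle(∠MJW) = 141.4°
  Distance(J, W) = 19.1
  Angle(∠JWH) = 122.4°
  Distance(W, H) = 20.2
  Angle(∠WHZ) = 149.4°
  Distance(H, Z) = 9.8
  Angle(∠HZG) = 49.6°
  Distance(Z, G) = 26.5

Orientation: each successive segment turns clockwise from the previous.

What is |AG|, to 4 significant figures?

15.54

∠WHZ = 149.4° gives HZ at 22.50° from the x-axis; with |HZ| = 9.8, Z = (-4.974, 33.54). ∠HZG = 49.6° gives ZG at -107.9° from the x-axis; with |ZG| = 26.5, G = (-13.12, 8.325). Then |AG| = |G − A| = 15.54.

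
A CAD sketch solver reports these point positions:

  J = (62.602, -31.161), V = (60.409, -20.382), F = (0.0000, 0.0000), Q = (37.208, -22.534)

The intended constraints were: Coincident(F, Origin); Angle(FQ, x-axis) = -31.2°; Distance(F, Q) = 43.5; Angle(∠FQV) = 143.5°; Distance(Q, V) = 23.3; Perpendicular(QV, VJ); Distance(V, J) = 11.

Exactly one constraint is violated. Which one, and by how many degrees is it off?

Perpendicular(QV, VJ) — off by 6.20°.

F = (0.00, 0.00) ✓; FQ at -31.20° ✓; |FQ| = 43.50 ✓; ∠FQV = 143.5° ✓; |QV| = 23.30 ✓; ∠(QV, VJ) = 83.80° ✗; |VJ| = 11.00 ✓.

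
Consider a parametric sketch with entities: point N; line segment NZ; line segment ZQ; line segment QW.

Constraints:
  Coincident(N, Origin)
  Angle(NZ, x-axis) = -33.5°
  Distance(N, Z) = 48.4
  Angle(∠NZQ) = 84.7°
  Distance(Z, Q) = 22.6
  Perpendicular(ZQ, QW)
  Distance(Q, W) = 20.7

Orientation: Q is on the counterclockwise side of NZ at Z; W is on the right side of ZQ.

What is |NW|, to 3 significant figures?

71.2

N is at the origin; NZ runs at -33.5° with length 48.4, so Z = 48.4·(cos -33.5°, sin -33.5°) = (40.4, -26.7). ∠NZQ = 84.7°, so ZQ runs at -33.5° + (180° − 84.7°) = 61.8° from the x-axis; with |ZQ| = 22.6, Q = Z + 22.6·(cos 61.8°, sin 61.8°) = (51.0, -6.80). ZQ is perpendicular to QW; with |QW| = 20.7 on the right of ZQ, W = Q + 20.7·(0.881, -0.473) = (69.3, -16.6). Then |NW| = |W − N| = 71.2.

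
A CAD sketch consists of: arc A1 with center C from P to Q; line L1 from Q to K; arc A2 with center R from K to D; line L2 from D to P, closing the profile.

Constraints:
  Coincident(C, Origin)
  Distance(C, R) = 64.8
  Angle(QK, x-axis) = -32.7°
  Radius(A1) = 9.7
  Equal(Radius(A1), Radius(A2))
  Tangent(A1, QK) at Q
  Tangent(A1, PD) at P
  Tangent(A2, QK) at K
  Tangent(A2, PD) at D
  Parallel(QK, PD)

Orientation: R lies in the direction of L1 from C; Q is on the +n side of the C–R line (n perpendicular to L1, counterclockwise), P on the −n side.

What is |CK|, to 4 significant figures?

65.52

The slot axis is L1's direction at -32.7°, so u = (cos -32.7°, sin -32.7°) = (0.8415, -0.5402) and n = (−sin -32.7°, cos -32.7°) = (0.5402, 0.8415). C is at the origin and R lies 64.8 along u from C, so R = 64.8·u = (54.53, -35.01). Tangency of A1 to both parallel lines with radius 9.7 puts Q and P at C ± 9.7·n: Q = (5.240, 8.163), P = (-5.240, -8.163). Equal radii place K and D the same way about R: K = R + 9.7·n = (59.77, -26.84), D = R − 9.7·n = (49.29, -43.17). Then |CK| = |K − C| = 65.52.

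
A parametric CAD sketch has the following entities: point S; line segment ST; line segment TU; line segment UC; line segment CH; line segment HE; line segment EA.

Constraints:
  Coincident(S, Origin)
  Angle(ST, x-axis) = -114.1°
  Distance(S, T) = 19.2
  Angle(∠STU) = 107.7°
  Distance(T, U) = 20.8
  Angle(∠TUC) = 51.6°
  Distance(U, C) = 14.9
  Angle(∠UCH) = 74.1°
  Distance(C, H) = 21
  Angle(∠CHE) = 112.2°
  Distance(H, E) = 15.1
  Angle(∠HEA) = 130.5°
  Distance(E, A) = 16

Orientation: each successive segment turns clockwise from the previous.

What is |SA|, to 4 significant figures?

48.43

S is at the origin; ST runs at -114.1° with length 19.2, so T = (-7.840, -17.53). ∠STU = 107.7° gives TU at 173.6° from the x-axis; with |TU| = 20.8, U = (-28.51, -15.21). ∠TUC = 51.6° gives UC at 45.20° from the x-axis; with |UC| = 14.9, C = (-18.01, -4.635). ∠UCH = 74.1° gives CH at -60.70° from the x-axis; with |CH| = 21.0, H = (-7.734, -22.95). ∠CHE = 112.2° gives HE at -128.5° from the x-axis; with |HE| = 15.1, E = (-17.13, -34.77). ∠HEA = 130.5° gives EA at -178.0° from the x-axis; with |EA| = 16.0, A = (-33.12, -35.32). Then |SA| = |A − S| = 48.43.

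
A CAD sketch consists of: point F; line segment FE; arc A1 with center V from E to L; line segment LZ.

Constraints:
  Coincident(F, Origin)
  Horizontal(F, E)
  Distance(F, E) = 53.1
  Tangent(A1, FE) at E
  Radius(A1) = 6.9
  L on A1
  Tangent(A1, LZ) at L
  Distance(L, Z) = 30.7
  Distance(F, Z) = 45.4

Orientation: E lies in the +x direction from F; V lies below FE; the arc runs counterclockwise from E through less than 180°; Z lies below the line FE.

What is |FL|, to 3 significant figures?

47.1

F is at the origin; FE is horizontal with |FE| = 53.1 and E on the +x side, so E = (53.1, 0.00). A1 meets FE tangentially, so VE is at right angles to FE, so V = E + (0, -6.9) = (53.1, -6.90). Since VL ⟂ LZ (tangency), |VZ| = √(6.9² + 30.7²) = 31.5 regardless of where L sits on A1. So Z lies on both circle(F, 45.4) and circle(V, 31.5); the below-FE intersection is Z = (33.0, -31.1). L is the foot of the tangent from Z: L = (46.9, -3.77).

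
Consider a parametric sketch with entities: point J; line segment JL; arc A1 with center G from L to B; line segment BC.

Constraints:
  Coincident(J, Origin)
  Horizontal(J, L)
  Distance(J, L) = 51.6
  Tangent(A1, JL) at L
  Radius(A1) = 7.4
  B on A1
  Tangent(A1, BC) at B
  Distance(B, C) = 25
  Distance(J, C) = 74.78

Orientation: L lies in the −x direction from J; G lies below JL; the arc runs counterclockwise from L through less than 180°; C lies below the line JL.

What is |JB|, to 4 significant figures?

58.18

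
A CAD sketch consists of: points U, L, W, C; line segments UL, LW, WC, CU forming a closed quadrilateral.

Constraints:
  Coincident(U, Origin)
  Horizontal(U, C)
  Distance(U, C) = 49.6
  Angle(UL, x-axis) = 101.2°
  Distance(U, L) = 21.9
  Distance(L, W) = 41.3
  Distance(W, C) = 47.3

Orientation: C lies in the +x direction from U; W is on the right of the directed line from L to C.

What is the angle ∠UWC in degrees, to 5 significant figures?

85.129°

U is at the origin; UC is horizontal with |UC| = 49.6 and C in +x, so C = (49.6, 0). UL runs at 101.2° with |UL| = 21.9, so L = (-4.2537, 21.483). W is determined by |LW| = 41.3 and |WC| = 47.3 together: it lies at the intersection of circle(L, 41.3) and circle(C, 47.3). With |LC| = 57.981, the foot of the radical line on LC is 24.406 from L and the perpendicular offset is √(41.3² − 24.406²) = 33.317. Taking the right-of-LC solution: W = (6.0704, -18.506).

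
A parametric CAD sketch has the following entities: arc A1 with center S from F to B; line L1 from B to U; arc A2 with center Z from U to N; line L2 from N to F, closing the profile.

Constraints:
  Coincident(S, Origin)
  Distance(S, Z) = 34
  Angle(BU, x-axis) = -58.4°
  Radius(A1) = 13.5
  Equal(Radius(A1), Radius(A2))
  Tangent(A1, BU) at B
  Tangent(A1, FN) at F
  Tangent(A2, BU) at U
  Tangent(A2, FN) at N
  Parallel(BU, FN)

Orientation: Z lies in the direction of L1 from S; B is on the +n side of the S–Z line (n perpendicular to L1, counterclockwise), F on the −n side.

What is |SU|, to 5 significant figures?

36.582

The slot axis is L1's direction at -58.4°, so u = (cos -58.4°, sin -58.4°) = (0.52399, -0.85173) and n = (−sin -58.4°, cos -58.4°) = (0.85173, 0.52399). S is at the origin and Z lies 34.0 along u from S, so Z = 34.0·u = (17.816, -28.959). Tangency of A1 to both parallel lines with radius 13.5 puts B and F at S ± 13.5·n: B = (11.498, 7.0738), F = (-11.498, -7.0738). Equal radii place U and N the same way about Z: U = Z + 13.5·n = (29.314, -21.885), N = Z − 13.5·n = (6.3172, -36.033). Then |SU| = |U − S| = 36.582.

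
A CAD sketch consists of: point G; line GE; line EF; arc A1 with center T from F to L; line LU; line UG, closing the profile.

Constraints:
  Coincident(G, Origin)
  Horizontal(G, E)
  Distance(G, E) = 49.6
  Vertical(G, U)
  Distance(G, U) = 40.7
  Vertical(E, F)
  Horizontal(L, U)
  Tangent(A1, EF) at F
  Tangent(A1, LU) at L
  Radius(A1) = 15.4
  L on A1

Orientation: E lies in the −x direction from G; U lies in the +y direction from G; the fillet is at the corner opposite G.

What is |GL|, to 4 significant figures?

53.16

The virtual corner opposite G is at (-49.60, 40.70). Tangency of A1 to EF means the radius TF is perpendicular to EF and since A1 is tangent to LU there, TL ⟂ LU, with radius 15.4, so the center T sits 15.4 in from both sides at T = (-34.20, 25.30). That places the tangent points at F = (-49.60, 25.30) on EF and L = (-34.20, 40.70) on LU. Then |GL| = |L − G| = 53.16.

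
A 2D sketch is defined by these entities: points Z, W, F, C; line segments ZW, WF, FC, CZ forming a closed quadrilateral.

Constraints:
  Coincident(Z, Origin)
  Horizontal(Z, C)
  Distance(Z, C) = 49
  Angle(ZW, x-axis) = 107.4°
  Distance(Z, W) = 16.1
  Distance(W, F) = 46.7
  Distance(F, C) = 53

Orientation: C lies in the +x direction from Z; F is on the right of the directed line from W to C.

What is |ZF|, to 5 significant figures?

30.683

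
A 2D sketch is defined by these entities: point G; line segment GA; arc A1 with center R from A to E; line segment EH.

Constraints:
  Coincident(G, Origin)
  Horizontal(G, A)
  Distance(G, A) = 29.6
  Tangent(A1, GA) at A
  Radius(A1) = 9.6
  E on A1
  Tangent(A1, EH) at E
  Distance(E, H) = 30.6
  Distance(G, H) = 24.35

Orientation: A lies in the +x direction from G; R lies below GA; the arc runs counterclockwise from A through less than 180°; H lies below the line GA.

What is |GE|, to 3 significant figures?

23.0

G is at the origin; G and A share the same y with |GA| = 29.6 and A on the +x side, so A = (29.6, 0.00). Tangency of A1 to GA means the radius RA is perpendicular to GA, so R = A + (0, -9.6) = (29.6, -9.60). Since RE ⟂ EH (tangency), |RH| = √(9.6² + 30.6²) = 32.1 regardless of where E sits on A1. So H lies on both circle(G, 24.35) and circle(R, 32.1); the below-GA intersection is H = (1.11, -24.3). E is the foot of the tangent from H: E = (22.8, -2.78).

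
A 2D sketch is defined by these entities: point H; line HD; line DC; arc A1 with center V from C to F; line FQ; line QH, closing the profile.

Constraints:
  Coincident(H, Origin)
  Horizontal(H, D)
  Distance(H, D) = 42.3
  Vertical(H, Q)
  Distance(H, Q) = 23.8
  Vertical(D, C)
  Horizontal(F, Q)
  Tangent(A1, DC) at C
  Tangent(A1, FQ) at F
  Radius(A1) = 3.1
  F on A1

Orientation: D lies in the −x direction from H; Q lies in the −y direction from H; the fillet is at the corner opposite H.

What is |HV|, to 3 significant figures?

44.3

H is at the origin; HD is horizontal with |HD| = 42.3 and D on the −x side, so D = (-42.3, 0.00). HQ is vertical with |HQ| = 23.8 and Q on the −y side, so Q = (0.00, -23.8). The virtual corner opposite H is at (-42.3, -23.8). The tangent condition forces VC to be normal to DC and tangency of A1 to FQ means the radius VF is perpendicular to FQ, with radius 3.1, so the center V sits 3.1 in from both sides at V = (-39.2, -20.7). Then |HV| = |V − H| = 44.3.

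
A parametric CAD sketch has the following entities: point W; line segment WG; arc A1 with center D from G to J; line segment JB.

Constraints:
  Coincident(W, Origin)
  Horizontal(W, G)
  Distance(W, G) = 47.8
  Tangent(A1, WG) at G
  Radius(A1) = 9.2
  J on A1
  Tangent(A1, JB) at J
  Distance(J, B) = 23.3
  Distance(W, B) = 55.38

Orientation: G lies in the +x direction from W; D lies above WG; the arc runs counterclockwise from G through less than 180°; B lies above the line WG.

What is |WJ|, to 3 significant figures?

57.4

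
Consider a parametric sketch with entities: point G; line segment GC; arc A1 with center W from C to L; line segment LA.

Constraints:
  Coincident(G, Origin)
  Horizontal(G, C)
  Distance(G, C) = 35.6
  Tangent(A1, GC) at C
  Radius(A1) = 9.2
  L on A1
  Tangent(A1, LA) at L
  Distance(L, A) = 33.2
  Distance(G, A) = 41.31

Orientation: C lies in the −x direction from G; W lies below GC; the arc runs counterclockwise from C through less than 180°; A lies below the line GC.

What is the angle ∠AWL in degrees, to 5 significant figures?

74.511°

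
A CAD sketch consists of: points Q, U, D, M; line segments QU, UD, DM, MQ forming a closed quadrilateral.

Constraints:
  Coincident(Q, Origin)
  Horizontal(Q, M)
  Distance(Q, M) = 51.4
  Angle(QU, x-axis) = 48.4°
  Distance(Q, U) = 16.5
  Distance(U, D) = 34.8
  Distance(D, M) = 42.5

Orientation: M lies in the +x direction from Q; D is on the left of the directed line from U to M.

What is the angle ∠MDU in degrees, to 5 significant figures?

65.445°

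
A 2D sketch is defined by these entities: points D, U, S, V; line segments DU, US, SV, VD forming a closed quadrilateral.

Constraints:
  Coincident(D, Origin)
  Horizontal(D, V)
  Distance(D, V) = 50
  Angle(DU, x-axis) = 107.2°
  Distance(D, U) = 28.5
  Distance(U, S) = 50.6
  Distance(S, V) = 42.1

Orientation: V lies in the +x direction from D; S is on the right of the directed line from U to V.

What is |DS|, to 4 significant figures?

22.59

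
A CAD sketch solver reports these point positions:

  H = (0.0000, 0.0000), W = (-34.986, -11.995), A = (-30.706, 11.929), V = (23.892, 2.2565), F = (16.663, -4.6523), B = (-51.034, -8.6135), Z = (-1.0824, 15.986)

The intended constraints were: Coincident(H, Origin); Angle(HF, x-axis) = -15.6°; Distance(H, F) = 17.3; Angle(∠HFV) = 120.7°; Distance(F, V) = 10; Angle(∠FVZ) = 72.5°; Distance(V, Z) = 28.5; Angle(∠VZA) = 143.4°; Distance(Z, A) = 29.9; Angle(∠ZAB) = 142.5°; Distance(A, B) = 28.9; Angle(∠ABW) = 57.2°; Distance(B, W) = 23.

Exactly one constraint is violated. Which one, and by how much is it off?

Distance(B, W) = 23 — off by 6.60.

H = (0.00, 0.00) ✓; HF at -15.60° ✓; |HF| = 17.30 ✓; ∠HFV = 120.7° ✓; |FV| = 9.999 ✓; ∠FVZ = 72.50° ✓; |VZ| = 28.50 ✓; ∠VZA = 143.4° ✓; |ZA| = 29.90 ✓; ∠ZAB = 142.5° ✓; |AB| = 28.90 ✓; ∠ABW = 57.20° ✓; |BW| = 16.40 ✗.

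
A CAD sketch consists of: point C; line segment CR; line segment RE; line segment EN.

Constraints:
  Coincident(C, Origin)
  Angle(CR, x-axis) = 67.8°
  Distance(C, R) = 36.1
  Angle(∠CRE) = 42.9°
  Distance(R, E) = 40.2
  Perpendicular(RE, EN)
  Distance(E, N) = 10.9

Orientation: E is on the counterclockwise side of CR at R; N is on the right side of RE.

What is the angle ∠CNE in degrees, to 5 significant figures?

21.194°

C is at the origin; CR runs at 67.8° with length 36.1, so R = 36.1·(cos 67.8°, sin 67.8°) = (13.640, 33.424). ∠CRE = 42.9°, so RE runs at 67.8° + (180° − 42.9°) = 204.90° from the x-axis; with |RE| = 40.2, E = R + 40.2·(cos 204.90°, sin 204.90°) = (-22.823, 16.498). RE ⟂ EN; with |EN| = 10.9 on the right of RE, N = E + 10.9·(-0.42104, 0.90704) = (-27.412, 26.385). Then cos ∠CNE = NC·NE / (|NC||NE|), giving 21.194°.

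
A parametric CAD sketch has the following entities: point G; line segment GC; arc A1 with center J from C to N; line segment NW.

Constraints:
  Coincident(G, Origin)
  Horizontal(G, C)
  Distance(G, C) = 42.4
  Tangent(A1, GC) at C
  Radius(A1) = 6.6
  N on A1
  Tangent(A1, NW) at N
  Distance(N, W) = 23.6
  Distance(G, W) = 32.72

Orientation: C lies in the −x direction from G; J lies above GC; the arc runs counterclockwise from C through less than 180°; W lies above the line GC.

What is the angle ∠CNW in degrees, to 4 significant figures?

152.0°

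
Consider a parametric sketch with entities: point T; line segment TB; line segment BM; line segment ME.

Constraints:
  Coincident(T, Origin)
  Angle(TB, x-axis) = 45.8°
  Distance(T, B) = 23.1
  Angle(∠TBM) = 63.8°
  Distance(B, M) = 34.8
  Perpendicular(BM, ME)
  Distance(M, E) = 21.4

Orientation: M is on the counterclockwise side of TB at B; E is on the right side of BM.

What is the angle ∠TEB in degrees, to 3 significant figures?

28.1°

T is at the origin; TB runs at 45.8° with length 23.1, so B = 23.1·(cos 45.8°, sin 45.8°) = (16.1, 16.6). ∠TBM = 63.8°, so BM runs at 45.8° + (180° − 63.8°) = 162° from the x-axis; with |BM| = 34.8, M = B + 34.8·(cos 162°, sin 162°) = (-17.0, 27.3). BM is perpendicular to ME; with |ME| = 21.4 on the right of BM, E = M + 21.4·(0.309, 0.951) = (-10.4, 47.7). Then cos ∠TEB = ET·EB / (|ET||EB|), giving 28.1°.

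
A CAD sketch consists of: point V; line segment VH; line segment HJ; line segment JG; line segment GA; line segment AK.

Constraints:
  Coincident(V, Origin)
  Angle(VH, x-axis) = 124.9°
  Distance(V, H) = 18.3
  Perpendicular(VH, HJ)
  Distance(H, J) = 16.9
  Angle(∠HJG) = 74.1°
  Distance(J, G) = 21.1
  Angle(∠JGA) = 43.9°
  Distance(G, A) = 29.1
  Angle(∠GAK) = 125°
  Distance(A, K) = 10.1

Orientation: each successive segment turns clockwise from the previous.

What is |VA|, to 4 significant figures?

23.84

V is at the origin; VH runs at 124.9° with length 18.3, so H = (-10.47, 15.01). VH is perpendicular to HJ, so HJ runs at 34.90°; with |HJ| = 16.9, J = (3.390, 24.68). ∠HJG = 74.1° gives JG at -71.00° from the x-axis; with |JG| = 21.1, G = (10.26, 4.728). ∠JGA = 43.9° gives GA at 152.9° from the x-axis; with |GA| = 29.1, A = (-15.65, 17.98). Then |VA| = |A − V| = 23.84.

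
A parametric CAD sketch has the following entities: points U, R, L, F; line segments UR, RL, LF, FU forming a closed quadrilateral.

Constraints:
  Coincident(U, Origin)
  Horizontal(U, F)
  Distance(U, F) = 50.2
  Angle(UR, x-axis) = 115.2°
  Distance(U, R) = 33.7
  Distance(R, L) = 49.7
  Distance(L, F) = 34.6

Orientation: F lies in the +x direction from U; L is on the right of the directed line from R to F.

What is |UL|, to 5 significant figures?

18.617

Checks: |RL| = 49.70 ✓; |LF| = 34.60 ✓.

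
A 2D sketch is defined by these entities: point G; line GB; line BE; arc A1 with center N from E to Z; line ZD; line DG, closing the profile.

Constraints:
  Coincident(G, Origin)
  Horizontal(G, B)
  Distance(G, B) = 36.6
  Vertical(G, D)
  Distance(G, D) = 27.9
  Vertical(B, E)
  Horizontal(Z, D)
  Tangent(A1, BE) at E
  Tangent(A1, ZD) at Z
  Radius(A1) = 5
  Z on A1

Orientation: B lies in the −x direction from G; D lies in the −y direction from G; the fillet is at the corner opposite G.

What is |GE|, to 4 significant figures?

43.17

G is at the origin; GB is horizontal with |GB| = 36.6 and B on the −x side, so B = (-36.60, 0.000). GD is vertical with |GD| = 27.9 and D on the −y side, so D = (0.000, -27.90). The virtual corner opposite G is at (-36.60, -27.90). Since A1 is tangent to BE there, NE ⟂ BE and tangency of A1 to ZD means the radius NZ is perpendicular to ZD, with radius 5.0, so the center N sits 5.0 in from both sides at N = (-31.60, -22.90). That places the tangent points at E = (-36.60, -22.90) on BE and Z = (-31.60, -27.90) on ZD. Then |GE| = |E − G| = 43.17.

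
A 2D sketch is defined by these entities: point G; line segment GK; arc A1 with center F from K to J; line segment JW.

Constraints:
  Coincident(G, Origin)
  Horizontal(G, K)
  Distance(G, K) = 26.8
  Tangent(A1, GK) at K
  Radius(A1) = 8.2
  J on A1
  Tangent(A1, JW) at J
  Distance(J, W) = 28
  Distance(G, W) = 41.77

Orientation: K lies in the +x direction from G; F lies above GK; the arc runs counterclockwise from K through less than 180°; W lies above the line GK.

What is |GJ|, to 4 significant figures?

36.07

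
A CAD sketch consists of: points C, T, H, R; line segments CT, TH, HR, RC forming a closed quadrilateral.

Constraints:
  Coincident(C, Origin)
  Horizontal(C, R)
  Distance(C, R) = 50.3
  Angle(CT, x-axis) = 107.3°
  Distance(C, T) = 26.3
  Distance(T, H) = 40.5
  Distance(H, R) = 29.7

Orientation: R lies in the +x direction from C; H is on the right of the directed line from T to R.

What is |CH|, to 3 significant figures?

21.1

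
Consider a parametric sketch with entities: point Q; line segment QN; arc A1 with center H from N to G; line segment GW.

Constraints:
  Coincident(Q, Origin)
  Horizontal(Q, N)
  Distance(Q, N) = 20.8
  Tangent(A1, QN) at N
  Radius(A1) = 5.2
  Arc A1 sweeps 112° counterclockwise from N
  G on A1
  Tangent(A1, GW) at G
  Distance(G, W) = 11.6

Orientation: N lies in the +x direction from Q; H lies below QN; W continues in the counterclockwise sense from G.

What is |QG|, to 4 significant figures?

17.50

Q is at the origin; Q and N share the same y with |QN| = 20.8 and N on the +x side, so N = (20.80, 0.000). The tangent condition forces HN to be normal to QN, so H = N + (0, -5.2) = (20.80, -5.200). On A1, N sits at bearing 90° from H; a 112° counterclockwise sweep puts G at bearing 202°, so G = H + 5.2·(cos 202°, sin 202°) = (15.98, -7.148). Then |QG| = |G − Q| = 17.50.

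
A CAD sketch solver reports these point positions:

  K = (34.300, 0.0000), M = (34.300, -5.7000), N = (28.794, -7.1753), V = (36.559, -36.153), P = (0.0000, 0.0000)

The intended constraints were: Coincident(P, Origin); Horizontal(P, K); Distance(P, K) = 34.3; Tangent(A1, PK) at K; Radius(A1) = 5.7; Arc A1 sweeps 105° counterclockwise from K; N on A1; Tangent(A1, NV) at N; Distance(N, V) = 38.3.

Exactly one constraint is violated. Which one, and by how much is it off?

Distance(N, V) = 38.3 — off by 8.30.

P = (0.00, 0.00) ✓; P.y = 0.00, K.y = 0.00 ✓; |PK| = 34.30 ✓; ∠(MK, KP) = 90.00° ✓; |MK| = 5.700 ✓; bearing(M→N) − bearing(M→K) = 105.0° ✓; |MN| = 5.700 ✓; ∠(MN, NV) = 90.00° ✓; |NV| = 30.00 ✗.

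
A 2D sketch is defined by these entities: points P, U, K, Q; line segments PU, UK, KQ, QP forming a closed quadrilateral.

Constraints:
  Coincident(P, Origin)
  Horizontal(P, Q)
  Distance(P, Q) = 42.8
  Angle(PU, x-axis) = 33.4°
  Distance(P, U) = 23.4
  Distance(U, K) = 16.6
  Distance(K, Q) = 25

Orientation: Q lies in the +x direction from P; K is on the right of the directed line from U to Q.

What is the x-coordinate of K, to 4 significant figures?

18.07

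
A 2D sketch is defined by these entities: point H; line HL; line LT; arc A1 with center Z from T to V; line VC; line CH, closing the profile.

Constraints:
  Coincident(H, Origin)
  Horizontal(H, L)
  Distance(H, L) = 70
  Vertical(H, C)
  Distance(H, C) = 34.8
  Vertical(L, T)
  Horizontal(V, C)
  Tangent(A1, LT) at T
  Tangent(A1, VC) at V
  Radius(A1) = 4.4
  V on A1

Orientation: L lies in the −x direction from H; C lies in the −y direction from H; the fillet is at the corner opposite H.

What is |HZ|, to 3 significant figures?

72.3

H and C share the same x with |HC| = 34.8 and C on the −y side, so C = (0.00, -34.8). The virtual corner opposite H is at (-70.0, -34.8). Tangency of A1 to LT means the radius ZT is perpendicular to LT and since A1 is tangent to VC there, ZV ⟂ VC, with radius 4.4, so the center Z sits 4.4 in from both sides at Z = (-65.6, -30.4). Then |HZ| = |Z − H| = 72.3.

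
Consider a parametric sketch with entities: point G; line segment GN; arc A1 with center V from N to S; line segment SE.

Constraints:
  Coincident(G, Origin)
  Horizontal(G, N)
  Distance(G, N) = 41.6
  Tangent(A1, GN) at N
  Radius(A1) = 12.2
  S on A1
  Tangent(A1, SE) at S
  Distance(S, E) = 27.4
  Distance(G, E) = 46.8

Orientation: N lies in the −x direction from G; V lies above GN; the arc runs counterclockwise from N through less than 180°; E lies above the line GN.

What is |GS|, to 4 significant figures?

31.46

Checks: |VS| = 12.20 ✓; ∠(VS, SE) = 90.00° ✓; |SE| = 27.40 ✓; |GE| = 46.80 ✓.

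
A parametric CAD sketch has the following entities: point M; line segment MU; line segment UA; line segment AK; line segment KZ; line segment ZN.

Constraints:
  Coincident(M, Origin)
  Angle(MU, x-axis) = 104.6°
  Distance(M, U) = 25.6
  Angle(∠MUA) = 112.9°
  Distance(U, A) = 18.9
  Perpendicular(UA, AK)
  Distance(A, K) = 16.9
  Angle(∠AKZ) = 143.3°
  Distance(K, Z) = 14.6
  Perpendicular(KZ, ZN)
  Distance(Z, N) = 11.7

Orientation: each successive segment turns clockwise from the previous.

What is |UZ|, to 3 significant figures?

30.4

M is at the origin; MU runs at 104.6° with length 25.6, so U = (-6.45, 24.8). ∠MUA = 112.9° gives UA at 37.5° from the x-axis; with |UA| = 18.9, A = (8.54, 36.3). UA is perpendicular to AK, so AK runs at -52.5°; with |AK| = 16.9, K = (18.8, 22.9). ∠AKZ = 143.3° gives KZ at -89.2° from the x-axis; with |KZ| = 14.6, Z = (19.0, 8.27). Then |UZ| = |Z − U| = 30.4.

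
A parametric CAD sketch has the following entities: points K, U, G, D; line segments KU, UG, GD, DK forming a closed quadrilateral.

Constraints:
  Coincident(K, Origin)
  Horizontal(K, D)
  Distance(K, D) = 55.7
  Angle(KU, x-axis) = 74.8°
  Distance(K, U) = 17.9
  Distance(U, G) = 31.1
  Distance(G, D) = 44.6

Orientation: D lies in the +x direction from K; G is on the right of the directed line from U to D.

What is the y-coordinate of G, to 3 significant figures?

-12.7

K is at the origin; KD is horizontal with |KD| = 55.7 and D in +x, so D = (55.7, 0). KU runs at 74.8° with |KU| = 17.9, so U = (4.69, 17.3). G is determined by |UG| = 31.1 and |GD| = 44.6 together: it lies at the intersection of circle(U, 31.1) and circle(D, 44.6). With |UD| = 53.9, the foot of the radical line on UD is 17.4 from U and the perpendicular offset is √(31.1² − 17.4²) = 25.8. Taking the right-of-UD solution: G = (12.9, -12.7).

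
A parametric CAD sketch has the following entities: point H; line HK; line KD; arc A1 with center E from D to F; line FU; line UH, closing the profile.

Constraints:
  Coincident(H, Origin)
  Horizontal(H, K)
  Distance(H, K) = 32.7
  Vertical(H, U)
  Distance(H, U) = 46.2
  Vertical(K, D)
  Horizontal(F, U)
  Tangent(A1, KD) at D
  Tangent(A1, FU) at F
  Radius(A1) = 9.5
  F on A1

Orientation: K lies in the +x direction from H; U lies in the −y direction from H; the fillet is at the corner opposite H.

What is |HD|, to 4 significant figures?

49.15

H is at the origin; H and K share the same y with |HK| = 32.7 and K on the +x side, so K = (32.70, 0.000). H and U share the same x with |HU| = 46.2 and U on the −y side, so U = (0.000, -46.20). The virtual corner opposite H is at (32.70, -46.20). A1 meets KD tangentially, so ED is at right angles to KD and tangency of A1 to FU means the radius EF is perpendicular to FU, with radius 9.5, so the center E sits 9.5 in from both sides at E = (23.20, -36.70). That places the tangent points at D = (32.70, -36.70) on KD and F = (23.20, -46.20) on FU. Then |HD| = |D − H| = 49.15.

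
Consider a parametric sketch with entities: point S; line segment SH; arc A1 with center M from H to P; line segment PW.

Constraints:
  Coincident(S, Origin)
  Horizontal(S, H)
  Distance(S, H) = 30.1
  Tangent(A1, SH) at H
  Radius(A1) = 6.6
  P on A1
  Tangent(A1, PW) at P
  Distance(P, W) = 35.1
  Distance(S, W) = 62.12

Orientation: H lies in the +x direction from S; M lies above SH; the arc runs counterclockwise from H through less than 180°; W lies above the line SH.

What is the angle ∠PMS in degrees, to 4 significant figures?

142.7°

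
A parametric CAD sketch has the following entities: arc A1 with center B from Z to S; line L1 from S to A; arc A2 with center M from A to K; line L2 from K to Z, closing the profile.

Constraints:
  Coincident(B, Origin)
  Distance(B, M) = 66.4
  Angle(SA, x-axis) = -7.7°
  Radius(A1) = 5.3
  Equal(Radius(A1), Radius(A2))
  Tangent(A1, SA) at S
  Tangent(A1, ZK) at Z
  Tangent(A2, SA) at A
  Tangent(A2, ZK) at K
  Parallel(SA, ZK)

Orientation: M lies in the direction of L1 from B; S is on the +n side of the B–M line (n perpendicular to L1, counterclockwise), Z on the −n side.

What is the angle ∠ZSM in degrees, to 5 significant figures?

85.436°

The slot axis is L1's direction at -7.7°, so u = (cos -7.7°, sin -7.7°) = (0.99098, -0.13399) and n = (−sin -7.7°, cos -7.7°) = (0.13399, 0.99098). B is at the origin and M lies 66.4 along u from B, so M = 66.4·u = (65.801, -8.8967). Tangency of A1 to both parallel lines with radius 5.3 puts S and Z at B ± 5.3·n: S = (0.71013, 5.2522), Z = (-0.71013, -5.2522). Then cos ∠ZSM = SZ·SM / (|SZ||SM|), giving 85.436°.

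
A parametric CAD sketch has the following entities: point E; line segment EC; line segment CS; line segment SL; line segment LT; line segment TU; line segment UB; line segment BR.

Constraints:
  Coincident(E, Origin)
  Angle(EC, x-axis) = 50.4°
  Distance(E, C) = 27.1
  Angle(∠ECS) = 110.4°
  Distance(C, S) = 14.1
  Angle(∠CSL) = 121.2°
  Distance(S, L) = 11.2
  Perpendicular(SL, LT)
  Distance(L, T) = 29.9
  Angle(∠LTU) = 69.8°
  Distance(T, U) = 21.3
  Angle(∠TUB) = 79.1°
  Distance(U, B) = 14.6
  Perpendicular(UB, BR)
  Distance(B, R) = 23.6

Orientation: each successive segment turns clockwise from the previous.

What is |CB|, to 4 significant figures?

6.383

∠LTU = 69.8° gives TU at 81.80° from the x-axis; with |TU| = 21.3, U = (6.710, 20.15). ∠TUB = 79.1° gives UB at -19.10° from the x-axis; with |UB| = 14.6, B = (20.51, 15.38). Then |CB| = |B − C| = 6.383.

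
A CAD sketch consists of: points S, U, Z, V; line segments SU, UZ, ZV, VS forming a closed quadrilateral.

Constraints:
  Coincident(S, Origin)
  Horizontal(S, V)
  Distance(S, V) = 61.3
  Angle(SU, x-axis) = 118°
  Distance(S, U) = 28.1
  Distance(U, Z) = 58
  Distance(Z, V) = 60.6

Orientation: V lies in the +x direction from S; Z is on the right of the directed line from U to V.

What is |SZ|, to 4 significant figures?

30.24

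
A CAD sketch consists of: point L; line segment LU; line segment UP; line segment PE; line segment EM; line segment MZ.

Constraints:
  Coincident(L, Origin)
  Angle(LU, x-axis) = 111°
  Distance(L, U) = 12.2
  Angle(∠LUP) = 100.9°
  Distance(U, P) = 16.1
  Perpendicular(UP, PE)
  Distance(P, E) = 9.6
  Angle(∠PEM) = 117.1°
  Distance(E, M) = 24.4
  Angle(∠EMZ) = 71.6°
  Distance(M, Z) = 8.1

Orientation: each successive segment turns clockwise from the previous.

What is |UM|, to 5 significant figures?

21.464

L is at the origin; LU runs at 111.0° with length 12.2, so U = (-4.3721, 11.390). ∠LUP = 100.9° gives UP at 31.900° from the x-axis; with |UP| = 16.1, P = (9.2964, 19.898). The perpendicularity gives PE at right angles to UP, so PE runs at -58.100°; with |PE| = 9.6, E = (14.369, 11.747). ∠PEM = 117.1° gives EM at -121.00° from the x-axis; with |EM| = 24.4, M = (1.8024, -9.1675). Then |UM| = |M − U| = 21.464.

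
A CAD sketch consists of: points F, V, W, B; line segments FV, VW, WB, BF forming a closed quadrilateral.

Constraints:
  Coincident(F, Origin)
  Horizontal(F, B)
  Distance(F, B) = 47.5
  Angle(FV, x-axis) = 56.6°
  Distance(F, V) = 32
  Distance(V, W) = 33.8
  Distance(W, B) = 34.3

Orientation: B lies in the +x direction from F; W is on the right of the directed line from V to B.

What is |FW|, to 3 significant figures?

15.5

F is at the origin; F and B share the same y with |FB| = 47.5 and B in +x, so B = (47.5, 0). FV runs at 56.6° with |FV| = 32.0, so V = (17.6, 26.7). W is determined by |VW| = 33.8 and |WB| = 34.3 together: it lies at the intersection of circle(V, 33.8) and circle(B, 34.3). With |VB| = 40.1, the foot of the radical line on VB is 19.6 from V and the perpendicular offset is √(33.8² − 19.6²) = 27.5. Taking the right-of-VB solution: W = (13.9, -6.88).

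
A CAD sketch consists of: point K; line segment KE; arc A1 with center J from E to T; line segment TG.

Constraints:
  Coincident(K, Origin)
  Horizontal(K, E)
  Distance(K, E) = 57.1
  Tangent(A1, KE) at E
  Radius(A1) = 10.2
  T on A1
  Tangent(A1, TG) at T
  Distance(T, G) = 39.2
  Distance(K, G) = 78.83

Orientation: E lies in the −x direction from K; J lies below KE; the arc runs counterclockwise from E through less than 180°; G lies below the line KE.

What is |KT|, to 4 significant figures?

68.20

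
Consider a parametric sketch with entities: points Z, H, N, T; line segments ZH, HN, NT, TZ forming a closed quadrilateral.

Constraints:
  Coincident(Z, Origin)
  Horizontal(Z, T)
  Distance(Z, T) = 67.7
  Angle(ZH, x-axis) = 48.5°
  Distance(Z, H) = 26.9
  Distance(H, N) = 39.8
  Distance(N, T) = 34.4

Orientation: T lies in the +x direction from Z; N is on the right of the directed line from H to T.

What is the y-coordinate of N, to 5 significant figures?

-14.896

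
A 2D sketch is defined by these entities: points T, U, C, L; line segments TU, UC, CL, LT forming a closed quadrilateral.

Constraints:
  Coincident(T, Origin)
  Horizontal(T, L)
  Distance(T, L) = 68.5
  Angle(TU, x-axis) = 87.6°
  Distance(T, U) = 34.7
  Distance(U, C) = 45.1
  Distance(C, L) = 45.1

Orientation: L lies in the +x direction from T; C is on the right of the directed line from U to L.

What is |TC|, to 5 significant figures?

24.078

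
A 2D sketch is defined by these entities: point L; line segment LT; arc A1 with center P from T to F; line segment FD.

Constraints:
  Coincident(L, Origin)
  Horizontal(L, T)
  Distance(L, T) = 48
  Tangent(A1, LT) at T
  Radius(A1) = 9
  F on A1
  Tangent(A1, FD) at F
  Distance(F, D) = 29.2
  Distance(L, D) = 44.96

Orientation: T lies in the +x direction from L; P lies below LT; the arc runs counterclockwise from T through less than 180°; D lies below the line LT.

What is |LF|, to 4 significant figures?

39.96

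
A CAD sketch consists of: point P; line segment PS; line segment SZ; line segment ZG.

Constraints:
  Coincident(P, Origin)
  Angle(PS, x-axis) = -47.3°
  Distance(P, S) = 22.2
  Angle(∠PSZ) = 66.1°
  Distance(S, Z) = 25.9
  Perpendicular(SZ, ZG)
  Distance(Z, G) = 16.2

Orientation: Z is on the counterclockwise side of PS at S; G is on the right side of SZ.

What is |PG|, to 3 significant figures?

40.2

∠PSZ = 66.1°, so SZ runs at -47.3° + (180° − 66.1°) = 66.6° from the x-axis; with |SZ| = 25.9, Z = S + 25.9·(cos 66.6°, sin 66.6°) = (25.3, 7.45). The perpendicularity gives ZG at right angles to SZ; with |ZG| = 16.2 on the right of SZ, G = Z + 16.2·(0.918, -0.397) = (40.2, 1.02). Then |PG| = |G − P| = 40.2.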